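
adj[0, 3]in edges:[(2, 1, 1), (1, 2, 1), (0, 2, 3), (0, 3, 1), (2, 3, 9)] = 1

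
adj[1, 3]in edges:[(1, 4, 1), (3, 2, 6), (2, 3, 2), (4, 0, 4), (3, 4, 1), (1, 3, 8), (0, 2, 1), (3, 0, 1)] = 8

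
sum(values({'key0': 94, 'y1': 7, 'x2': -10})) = 91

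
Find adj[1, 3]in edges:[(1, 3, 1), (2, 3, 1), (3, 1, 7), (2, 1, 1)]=1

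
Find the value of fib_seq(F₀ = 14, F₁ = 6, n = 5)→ [14, 6, 20, 26, 46]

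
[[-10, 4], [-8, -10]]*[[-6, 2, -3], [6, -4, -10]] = C[0][0] = (-10)*(-6) + (4)*(6) = 84
C[0][1] = (-10)*(2) + (4)*(-4) = -36
C[0][2] = (-10)*(-3) + (4)*(-10) = -10
C[1][0] = (-8)*(-6) + (-10)*(6) = -12
C[1][1] = (-8)*(2) + (-10)*(-4) = 24
C[1][2] = (-8)*(-3) + (-10)*(-10) = 124
= [[84, -36, -10], [-12, 24, 124]]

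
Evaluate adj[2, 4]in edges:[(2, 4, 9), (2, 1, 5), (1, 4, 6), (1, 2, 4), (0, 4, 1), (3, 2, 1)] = 9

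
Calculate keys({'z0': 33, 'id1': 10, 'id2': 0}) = ['z0', 'id1', 'id2']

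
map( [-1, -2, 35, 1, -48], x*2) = [-2, -4, 70, 2, -96]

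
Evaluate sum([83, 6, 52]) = 141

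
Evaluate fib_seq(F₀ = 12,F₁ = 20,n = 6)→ F_2 = F_1 + F_0 = 32
F_3 = F_2 + F_1 = 52
F_4 = F_3 + F_2 = 84
...
= [12, 20, 32, 52, 84, 136]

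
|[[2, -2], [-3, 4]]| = 2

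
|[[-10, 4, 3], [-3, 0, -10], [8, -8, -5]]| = 492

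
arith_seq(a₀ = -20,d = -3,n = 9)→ a_0 = -20 + 0*-3 = -20
a_1 = -20 + 1*-3 = -23
a_2 = -20 + 2*-3 = -26
...
= [-20, -23, -26, -29, -32, -35, -38, -41, -44]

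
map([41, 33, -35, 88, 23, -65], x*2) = [82, 66, -70, 176, 46, -130]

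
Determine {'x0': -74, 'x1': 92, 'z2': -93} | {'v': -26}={'x0': -74, 'x1': 92, 'z2': -93, 'v': -26}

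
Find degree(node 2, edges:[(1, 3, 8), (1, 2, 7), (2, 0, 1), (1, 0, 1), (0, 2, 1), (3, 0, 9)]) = 3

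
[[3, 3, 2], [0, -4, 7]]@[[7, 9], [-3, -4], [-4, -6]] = C[0][0] = (3)*(7) + (3)*(-3) + (2)*(-4) = 4
C[0][1] = (3)*(9) + (3)*(-4) + (2)*(-6) = 3
C[1][0] = (0)*(7) + (-4)*(-3) + (7)*(-4) = -16
C[1][1] = (0)*(9) + (-4)*(-4) + (7)*(-6) = -26
= [[4, 3], [-16, -26]]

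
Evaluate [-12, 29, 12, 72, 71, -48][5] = -48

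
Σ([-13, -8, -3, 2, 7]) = (-13) + (-8) + (-3) + 2 + 7
= -15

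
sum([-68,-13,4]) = -77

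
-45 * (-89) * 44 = 176220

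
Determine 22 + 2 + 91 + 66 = 181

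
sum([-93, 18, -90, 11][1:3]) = -72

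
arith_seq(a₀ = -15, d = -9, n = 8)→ [-15, -24, -33, -42, -51, -60, -69, -78]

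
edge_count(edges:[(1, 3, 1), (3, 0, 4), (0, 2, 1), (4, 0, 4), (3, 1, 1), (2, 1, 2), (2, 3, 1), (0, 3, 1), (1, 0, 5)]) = 9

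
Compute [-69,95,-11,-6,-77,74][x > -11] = keep x where x > -11: -69✗, 95✓, -11✗, -6✓, -77✗, 74✓
= [95, -6, 74]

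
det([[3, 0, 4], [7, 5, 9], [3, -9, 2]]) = (1)*(3)*det([[5, 9], [-9, 2]]) + (-1)*(0)*det([[7, 9], [3, 2]]) + (1)*(4)*det([[7, 5], [3, -9]])
= 273 + 0 + -312
= -39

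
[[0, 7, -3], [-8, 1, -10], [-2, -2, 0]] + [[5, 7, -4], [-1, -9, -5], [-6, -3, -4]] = [[5, 14, -7], [-9, -8, -15], [-8, -5, -4]]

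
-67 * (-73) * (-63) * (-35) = 10784655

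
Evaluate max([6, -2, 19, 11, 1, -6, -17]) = 19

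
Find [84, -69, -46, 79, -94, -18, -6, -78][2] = -46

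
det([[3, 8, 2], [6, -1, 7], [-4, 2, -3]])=(1)*(3)*det([[-1, 7], [2, -3]]) + (-1)*(8)*det([[6, 7], [-4, -3]]) + (1)*(2)*det([[6, -1], [-4, 2]])
= -33 + -80 + 16
= -97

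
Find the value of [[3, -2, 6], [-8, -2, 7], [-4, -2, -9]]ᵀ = [[3, -8, -4], [-2, -2, -2], [6, 7, -9]]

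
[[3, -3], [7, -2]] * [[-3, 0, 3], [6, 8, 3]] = C[0][0] = (3)*(-3) + (-3)*(6) = -27
C[0][1] = (3)*(0) + (-3)*(8) = -24
C[0][2] = (3)*(3) + (-3)*(3) = 0
C[1][0] = (7)*(-3) + (-2)*(6) = -33
C[1][1] = (7)*(0) + (-2)*(8) = -16
C[1][2] = (7)*(3) + (-2)*(3) = 15
= [[-27, -24, 0], [-33, -16, 15]]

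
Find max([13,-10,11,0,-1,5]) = 13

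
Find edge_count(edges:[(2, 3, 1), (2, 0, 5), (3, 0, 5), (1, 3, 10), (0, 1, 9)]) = 5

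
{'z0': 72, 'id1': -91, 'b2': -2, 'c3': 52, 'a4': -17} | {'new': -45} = {'z0': 72, 'id1': -91, 'b2': -2, 'c3': 52, 'a4': -17, 'new': -45}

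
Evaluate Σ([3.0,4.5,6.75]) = 14.25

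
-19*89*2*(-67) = 226594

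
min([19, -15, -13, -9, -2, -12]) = -15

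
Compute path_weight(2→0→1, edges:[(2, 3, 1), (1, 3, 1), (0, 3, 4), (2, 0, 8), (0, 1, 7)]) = w(2→0)=8 + w(0→1)=7
= 15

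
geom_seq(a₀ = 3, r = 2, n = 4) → [3, 6, 12, 24]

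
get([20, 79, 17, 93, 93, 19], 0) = 20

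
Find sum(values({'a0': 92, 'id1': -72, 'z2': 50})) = 70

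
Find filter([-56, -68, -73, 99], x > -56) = [99]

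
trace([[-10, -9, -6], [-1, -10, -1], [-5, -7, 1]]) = diagonal: (-10) + (-10) + 1
= -19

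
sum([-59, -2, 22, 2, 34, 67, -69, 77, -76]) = -4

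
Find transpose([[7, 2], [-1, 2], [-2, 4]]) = [[7, -1, -2], [2, 2, 4]]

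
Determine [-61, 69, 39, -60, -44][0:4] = [-61, 69, 39, -60]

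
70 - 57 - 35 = -22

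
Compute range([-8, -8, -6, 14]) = 22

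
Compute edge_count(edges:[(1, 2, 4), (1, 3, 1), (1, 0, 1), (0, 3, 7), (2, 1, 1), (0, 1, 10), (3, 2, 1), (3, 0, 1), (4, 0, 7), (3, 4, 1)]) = 10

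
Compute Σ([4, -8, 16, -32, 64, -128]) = -84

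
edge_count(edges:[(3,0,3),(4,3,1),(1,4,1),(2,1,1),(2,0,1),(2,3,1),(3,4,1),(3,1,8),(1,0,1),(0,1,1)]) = 10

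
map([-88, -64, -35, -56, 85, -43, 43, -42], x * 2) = -88*2=-176, -64*2=-128, -35*2=-70, -56*2=-112, 85*2=170, -43*2=-86, 43*2=86, -42*2=-84
= [-176, -128, -70, -112, 170, -86, 86, -84]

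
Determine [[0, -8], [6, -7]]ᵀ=[[0, 6], [-8, -7]]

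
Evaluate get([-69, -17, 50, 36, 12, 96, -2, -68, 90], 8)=90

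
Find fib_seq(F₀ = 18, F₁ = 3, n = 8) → F_2 = F_1 + F_0 = 21
F_3 = F_2 + F_1 = 24
F_4 = F_3 + F_2 = 45
...
= [18, 3, 21, 24, 45, 69, 114, 183]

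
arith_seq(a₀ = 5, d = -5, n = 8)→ [5, 0, -5, -10, -15, -20, -25, -30]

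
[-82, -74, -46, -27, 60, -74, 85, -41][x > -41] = [-27, 60, 85]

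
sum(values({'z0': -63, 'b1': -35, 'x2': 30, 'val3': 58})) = (-63) + (-35) + 30 + 58
= -10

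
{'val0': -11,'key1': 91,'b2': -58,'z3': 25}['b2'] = -58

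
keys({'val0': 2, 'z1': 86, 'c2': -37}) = ['val0', 'z1', 'c2']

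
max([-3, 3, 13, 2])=13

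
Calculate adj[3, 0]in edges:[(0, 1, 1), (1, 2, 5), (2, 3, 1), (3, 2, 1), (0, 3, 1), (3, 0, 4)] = 4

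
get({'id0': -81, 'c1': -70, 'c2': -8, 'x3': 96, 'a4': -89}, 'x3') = 96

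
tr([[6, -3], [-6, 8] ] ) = 14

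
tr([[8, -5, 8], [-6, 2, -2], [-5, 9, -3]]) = diagonal: 8 + 2 + (-3)
= 7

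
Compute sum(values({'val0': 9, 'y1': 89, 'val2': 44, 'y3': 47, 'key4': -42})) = 147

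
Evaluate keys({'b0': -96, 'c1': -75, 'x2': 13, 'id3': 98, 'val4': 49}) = ['b0', 'c1', 'x2', 'id3', 'val4']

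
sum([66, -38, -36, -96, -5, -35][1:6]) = -210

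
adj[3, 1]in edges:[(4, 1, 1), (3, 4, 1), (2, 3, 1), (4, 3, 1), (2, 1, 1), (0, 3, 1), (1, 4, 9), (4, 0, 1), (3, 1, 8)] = 8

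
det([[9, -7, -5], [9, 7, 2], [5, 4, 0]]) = (1)*(9)*det([[7, 2], [4, 0]]) + (-1)*(-7)*det([[9, 2], [5, 0]]) + (1)*(-5)*det([[9, 7], [5, 4]])
= -72 + -70 + -5
= -147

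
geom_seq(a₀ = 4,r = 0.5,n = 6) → [4.0, 2.0, 1.0, 0.5, 0.25, 0.125]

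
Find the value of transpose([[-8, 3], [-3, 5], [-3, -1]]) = [[-8, -3, -3], [3, 5, -1]]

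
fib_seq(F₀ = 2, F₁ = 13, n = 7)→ [2, 13, 15, 28, 43, 71, 114]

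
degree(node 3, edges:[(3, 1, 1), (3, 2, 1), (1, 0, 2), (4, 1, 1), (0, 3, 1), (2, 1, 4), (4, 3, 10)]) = incident: (3,1), (3,2), (0,3), (4,3)
= 4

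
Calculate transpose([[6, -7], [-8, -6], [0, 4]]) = [[6, -8, 0], [-7, -6, 4]]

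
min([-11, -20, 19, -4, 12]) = -20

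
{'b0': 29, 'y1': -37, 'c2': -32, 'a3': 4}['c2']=-32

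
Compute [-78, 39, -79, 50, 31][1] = 39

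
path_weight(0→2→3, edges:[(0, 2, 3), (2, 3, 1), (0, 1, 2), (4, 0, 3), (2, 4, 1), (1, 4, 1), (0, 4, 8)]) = w(0→2)=3 + w(2→3)=1
= 4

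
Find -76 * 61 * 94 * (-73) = 31812232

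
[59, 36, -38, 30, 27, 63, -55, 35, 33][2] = -38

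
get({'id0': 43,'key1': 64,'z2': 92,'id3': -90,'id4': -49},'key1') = 64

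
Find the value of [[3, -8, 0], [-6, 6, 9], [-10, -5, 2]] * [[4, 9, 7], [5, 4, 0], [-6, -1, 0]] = [[-28, -5, 21], [-48, -39, -42], [-77, -112, -70]]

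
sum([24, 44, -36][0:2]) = 68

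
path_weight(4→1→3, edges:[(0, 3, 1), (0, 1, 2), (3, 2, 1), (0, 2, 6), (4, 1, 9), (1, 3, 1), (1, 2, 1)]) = 10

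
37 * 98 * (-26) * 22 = -2074072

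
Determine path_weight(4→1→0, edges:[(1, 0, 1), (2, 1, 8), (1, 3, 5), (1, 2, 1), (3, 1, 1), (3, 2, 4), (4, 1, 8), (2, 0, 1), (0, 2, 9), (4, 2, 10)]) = w(4→1)=8 + w(1→0)=1
= 9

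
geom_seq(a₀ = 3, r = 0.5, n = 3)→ a_0 = 3*0.5^0 = 3.0
a_1 = 3*0.5^1 = 1.5
a_2 = 3*0.5^2 = 0.75
= [3.0, 1.5, 0.75]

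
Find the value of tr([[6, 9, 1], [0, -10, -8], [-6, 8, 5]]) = diagonal: 6 + (-10) + 5
= 1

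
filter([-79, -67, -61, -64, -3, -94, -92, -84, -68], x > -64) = [-61, -3]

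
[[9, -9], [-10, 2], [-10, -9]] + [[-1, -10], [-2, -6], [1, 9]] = [[8, -19], [-12, -4], [-9, 0]]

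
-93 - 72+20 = -145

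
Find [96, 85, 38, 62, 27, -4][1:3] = [85, 38]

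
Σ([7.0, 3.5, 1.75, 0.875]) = 7.0 + 3.5 + 1.75 + 0.875
= 13.125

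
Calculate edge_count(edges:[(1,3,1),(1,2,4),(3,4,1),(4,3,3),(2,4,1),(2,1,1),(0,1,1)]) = 7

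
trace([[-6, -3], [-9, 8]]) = diagonal: (-6) + 8
= 2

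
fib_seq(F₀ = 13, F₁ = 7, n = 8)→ F_2 = F_1 + F_0 = 20
F_3 = F_2 + F_1 = 27
F_4 = F_3 + F_2 = 47
...
= [13, 7, 20, 27, 47, 74, 121, 195]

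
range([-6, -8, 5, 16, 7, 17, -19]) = 36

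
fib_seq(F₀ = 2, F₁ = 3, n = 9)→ [2, 3, 5, 8, 13, 21, 34, 55, 89]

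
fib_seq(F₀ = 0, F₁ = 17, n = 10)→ [0, 17, 17, 34, 51, 85, 136, 221, 357, 578]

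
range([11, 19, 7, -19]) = 38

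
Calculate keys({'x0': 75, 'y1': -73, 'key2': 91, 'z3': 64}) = ['x0', 'y1', 'key2', 'z3']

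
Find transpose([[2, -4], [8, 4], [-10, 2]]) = [[2, 8, -10], [-4, 4, 2]]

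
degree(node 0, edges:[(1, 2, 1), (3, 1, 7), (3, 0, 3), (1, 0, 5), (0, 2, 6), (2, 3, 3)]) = incident: (3,0), (1,0), (0,2)
= 3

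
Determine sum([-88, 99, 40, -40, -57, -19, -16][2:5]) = -57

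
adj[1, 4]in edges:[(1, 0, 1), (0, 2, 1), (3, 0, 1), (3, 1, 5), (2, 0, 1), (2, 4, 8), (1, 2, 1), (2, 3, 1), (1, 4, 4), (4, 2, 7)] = 4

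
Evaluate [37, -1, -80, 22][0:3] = [37, -1, -80]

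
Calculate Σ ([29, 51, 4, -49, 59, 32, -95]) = 31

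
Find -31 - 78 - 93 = -202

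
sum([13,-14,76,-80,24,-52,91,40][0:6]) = -33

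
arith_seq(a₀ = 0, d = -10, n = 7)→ a_0 = 0 + 0*-10 = 0
a_1 = 0 + 1*-10 = -10
a_2 = 0 + 2*-10 = -20
...
= [0, -10, -20, -30, -40, -50, -60]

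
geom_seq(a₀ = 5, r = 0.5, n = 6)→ [5.0, 2.5, 1.25, 0.625, 0.3125, 0.15625]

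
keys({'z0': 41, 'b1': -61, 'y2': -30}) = ['z0', 'b1', 'y2']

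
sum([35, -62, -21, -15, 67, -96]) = 35 + (-62) + (-21) + (-15) + 67 + (-96)
= -92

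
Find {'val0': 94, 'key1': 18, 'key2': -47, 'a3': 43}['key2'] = -47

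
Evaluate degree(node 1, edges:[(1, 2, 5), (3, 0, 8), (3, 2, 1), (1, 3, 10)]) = 2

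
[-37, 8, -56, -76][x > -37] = [8]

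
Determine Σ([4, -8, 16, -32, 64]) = 44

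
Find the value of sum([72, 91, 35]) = 72 + 91 + 35
= 198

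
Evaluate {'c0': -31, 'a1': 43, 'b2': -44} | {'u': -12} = {'c0': -31, 'a1': 43, 'b2': -44, 'u': -12}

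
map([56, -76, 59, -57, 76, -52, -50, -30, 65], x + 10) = [66, -66, 69, -47, 86, -42, -40, -20, 75]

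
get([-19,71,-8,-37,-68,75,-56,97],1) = 71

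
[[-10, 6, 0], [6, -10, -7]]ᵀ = [[-10, 6], [6, -10], [0, -7]]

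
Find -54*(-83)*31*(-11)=-1528362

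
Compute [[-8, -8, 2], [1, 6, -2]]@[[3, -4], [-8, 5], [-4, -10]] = [[32, -28], [-37, 46]]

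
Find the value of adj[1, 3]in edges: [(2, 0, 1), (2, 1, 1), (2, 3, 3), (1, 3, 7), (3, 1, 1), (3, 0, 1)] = 7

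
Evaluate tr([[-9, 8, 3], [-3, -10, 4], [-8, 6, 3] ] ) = -16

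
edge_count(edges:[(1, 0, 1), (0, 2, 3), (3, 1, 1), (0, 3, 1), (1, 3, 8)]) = 5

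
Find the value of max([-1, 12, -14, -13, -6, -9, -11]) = 12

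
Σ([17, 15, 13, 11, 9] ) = 65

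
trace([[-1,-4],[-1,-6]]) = -7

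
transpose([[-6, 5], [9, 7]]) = [[-6, 9], [5, 7]]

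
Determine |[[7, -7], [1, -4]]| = -21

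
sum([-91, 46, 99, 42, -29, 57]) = 124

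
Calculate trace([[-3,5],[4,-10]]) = -13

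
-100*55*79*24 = -10428000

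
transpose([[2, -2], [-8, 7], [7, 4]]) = [[2, -8, 7], [-2, 7, 4]]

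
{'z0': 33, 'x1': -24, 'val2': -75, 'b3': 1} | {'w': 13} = {'z0': 33, 'x1': -24, 'val2': -75, 'b3': 1, 'w': 13}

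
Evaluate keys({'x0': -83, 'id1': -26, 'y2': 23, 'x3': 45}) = ['x0', 'id1', 'y2', 'x3']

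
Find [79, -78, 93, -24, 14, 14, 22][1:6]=[-78, 93, -24, 14, 14]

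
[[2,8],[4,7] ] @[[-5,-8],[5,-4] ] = [[30, -48], [15, -60]]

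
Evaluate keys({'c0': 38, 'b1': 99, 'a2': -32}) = ['c0', 'b1', 'a2']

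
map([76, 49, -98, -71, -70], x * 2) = 76*2=152, 49*2=98, -98*2=-196, -71*2=-142, -70*2=-140
= [152, 98, -196, -142, -140]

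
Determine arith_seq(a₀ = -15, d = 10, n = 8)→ a_0 = -15 + 0*10 = -15
a_1 = -15 + 1*10 = -5
a_2 = -15 + 2*10 = 5
...
= [-15, -5, 5, 15, 25, 35, 45, 55]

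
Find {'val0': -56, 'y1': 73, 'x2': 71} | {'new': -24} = {'val0': -56, 'y1': 73, 'x2': 71, 'new': -24}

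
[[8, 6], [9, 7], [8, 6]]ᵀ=[[8, 9, 8], [6, 7, 6]]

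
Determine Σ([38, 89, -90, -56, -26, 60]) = 38 + 89 + (-90) + (-56) + (-26) + 60
= 15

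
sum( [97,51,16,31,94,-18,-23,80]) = 97 + 51 + 16 + 31 + 94 + (-18) + (-23) + 80
= 328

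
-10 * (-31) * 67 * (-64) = -1329280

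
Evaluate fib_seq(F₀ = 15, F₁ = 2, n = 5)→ F_2 = F_1 + F_0 = 17
F_3 = F_2 + F_1 = 19
F_4 = F_3 + F_2 = 36
= [15, 2, 17, 19, 36]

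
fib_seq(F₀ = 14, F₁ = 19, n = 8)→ [14, 19, 33, 52, 85, 137, 222, 359]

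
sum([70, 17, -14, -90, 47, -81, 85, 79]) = 113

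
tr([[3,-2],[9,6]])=9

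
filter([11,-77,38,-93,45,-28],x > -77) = [11, 38, 45, -28]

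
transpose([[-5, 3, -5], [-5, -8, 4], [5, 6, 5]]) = [[-5, -5, 5], [3, -8, 6], [-5, 4, 5]]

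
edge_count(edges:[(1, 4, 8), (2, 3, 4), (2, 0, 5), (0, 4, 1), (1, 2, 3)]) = 5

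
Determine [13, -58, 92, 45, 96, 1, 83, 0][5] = 1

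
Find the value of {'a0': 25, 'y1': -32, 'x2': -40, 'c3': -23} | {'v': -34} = {'a0': 25, 'y1': -32, 'x2': -40, 'c3': -23, 'v': -34}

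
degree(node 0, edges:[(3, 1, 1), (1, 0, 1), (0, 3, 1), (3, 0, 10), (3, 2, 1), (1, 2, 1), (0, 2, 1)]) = incident: (1,0), (0,3), (3,0), (0,2)
= 4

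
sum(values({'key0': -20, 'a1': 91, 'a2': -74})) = -3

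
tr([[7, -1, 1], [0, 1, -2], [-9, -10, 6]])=14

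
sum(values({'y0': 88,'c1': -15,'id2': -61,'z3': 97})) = 88 + (-15) + (-61) + 97
= 109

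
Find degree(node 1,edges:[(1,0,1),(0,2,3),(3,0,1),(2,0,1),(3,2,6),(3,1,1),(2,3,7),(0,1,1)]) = incident: (1,0), (3,1), (0,1)
= 3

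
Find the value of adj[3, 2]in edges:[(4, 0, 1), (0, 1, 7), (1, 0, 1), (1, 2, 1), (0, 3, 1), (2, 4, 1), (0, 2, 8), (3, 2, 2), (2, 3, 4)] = 2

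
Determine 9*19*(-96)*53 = -870048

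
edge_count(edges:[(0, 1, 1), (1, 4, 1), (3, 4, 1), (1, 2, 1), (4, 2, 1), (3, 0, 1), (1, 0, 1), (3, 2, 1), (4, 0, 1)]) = 9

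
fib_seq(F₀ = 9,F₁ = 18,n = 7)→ [9, 18, 27, 45, 72, 117, 189]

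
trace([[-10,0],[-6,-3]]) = -13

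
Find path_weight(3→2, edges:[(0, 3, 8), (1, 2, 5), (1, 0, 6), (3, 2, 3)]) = w(3→2)=3
= 3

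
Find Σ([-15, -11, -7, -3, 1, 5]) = -30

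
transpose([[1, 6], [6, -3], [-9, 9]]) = [[1, 6, -9], [6, -3, 9]]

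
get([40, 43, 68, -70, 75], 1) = 43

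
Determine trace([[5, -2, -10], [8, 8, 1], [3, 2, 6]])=19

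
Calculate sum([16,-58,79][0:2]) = -42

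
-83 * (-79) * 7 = 45899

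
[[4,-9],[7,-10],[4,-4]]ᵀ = [[4, 7, 4], [-9, -10, -4]]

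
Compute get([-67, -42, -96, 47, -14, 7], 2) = -96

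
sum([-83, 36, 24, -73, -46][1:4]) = -13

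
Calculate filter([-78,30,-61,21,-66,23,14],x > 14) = keep x where x > 14: -78✗, 30✓, -61✗, 21✓, -66✗, 23✓, 14✗
= [30, 21, 23]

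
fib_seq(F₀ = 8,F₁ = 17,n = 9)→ [8, 17, 25, 42, 67, 109, 176, 285, 461]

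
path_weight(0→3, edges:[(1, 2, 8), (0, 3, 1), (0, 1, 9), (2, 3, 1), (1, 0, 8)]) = w(0→3)=1
= 1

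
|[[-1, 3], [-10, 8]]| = 22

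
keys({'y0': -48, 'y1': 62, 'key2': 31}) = ['y0', 'y1', 'key2']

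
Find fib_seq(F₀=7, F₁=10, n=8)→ [7, 10, 17, 27, 44, 71, 115, 186]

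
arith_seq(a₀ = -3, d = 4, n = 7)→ a_0 = -3 + 0*4 = -3
a_1 = -3 + 1*4 = 1
a_2 = -3 + 2*4 = 5
...
= [-3, 1, 5, 9, 13, 17, 21]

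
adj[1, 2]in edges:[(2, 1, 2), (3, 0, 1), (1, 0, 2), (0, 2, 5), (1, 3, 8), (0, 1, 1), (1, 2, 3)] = 3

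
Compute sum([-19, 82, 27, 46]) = (-19) + 82 + 27 + 46
= 136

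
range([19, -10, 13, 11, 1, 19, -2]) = 29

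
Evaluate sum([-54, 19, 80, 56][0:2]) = slice → [-54, 19]
(-54) + 19
= -35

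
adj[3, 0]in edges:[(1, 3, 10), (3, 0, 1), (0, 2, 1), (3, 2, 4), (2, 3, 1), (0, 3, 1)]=1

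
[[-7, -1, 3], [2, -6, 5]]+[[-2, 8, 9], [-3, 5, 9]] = [[-9, 7, 12], [-1, -1, 14]]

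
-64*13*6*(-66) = 329472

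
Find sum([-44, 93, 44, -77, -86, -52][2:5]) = -119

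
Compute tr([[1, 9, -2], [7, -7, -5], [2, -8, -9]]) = diagonal: 1 + (-7) + (-9)
= -15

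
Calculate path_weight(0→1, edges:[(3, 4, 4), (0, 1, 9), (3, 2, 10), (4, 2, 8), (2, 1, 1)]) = 9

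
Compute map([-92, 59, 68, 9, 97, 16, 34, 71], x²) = (-92)²=8464, (59)²=3481, (68)²=4624, (9)²=81, (97)²=9409, (16)²=256, (34)²=1156, (71)²=5041
= [8464, 3481, 4624, 81, 9409, 256, 1156, 5041]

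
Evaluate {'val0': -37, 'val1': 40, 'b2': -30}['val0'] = -37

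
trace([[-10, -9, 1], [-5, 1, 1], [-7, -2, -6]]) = -15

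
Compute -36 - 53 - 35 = -124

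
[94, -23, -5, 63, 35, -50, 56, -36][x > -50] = [94, -23, -5, 63, 35, 56, -36]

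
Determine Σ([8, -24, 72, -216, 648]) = 8 + -24 + 72 + -216 + 648
= 488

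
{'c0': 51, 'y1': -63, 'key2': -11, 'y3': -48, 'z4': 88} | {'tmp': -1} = {'c0': 51, 'y1': -63, 'key2': -11, 'y3': -48, 'z4': 88, 'tmp': -1}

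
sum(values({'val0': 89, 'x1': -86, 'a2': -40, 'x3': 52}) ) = 15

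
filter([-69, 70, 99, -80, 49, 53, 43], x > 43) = keep x where x > 43: -69✗, 70✓, 99✓, -80✗, 49✓, 53✓, 43✗
= [70, 99, 49, 53]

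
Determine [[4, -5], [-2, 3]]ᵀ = [[4, -2], [-5, 3]]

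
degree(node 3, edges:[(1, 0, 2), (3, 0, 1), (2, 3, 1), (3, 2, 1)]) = 3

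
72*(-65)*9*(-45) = 1895400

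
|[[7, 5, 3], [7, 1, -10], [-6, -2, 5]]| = -4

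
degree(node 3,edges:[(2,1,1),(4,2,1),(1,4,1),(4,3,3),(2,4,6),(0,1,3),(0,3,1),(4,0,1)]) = 2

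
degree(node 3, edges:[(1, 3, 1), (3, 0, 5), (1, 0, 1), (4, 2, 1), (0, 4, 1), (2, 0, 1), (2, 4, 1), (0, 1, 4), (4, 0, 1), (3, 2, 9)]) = 3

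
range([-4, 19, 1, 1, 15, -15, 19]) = 34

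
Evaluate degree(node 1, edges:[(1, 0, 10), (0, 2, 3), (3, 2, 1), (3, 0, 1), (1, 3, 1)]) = incident: (1,0), (1,3)
= 2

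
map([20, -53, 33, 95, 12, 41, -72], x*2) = [40, -106, 66, 190, 24, 82, -144]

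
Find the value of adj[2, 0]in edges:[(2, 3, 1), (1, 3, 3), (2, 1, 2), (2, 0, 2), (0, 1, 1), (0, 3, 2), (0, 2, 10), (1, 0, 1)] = 2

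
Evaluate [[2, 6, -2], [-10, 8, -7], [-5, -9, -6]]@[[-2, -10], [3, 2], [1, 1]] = [[12, -10], [37, 109], [-23, 26]]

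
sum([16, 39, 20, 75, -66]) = 16 + 39 + 20 + 75 + (-66)
= 84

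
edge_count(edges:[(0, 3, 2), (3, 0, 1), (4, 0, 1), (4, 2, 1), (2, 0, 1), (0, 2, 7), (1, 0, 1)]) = 7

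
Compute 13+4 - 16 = 1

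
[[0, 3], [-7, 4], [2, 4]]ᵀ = [[0, -7, 2], [3, 4, 4]]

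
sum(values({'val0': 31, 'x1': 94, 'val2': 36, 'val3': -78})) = 83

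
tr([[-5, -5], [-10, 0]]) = -5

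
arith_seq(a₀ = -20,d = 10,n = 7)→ [-20, -10, 0, 10, 20, 30, 40]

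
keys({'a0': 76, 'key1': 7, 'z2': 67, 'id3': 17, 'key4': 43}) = ['a0', 'key1', 'z2', 'id3', 'key4']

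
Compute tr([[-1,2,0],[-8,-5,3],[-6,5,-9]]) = diagonal: (-1) + (-5) + (-9)
= -15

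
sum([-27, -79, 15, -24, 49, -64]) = (-27) + (-79) + 15 + (-24) + 49 + (-64)
= -130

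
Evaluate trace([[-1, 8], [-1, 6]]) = 5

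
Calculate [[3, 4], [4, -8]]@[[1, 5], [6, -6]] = [[27, -9], [-44, 68]]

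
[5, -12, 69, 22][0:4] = [5, -12, 69, 22]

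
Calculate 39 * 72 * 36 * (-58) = -5863104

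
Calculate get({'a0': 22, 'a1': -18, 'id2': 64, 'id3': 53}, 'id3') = 53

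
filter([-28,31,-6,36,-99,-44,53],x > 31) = keep x where x > 31: -28✗, 31✗, -6✗, 36✓, -99✗, -44✗, 53✓
= [36, 53]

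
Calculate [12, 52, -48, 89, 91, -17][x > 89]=[91]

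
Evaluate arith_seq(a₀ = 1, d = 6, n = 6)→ [1, 7, 13, 19, 25, 31]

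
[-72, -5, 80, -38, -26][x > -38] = [-5, 80, -26]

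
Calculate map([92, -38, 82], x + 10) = [102, -28, 92]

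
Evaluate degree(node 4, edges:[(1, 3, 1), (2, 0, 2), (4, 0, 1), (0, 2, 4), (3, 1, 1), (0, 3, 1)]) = incident: (4,0)
= 1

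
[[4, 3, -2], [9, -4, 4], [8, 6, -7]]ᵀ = [[4, 9, 8], [3, -4, 6], [-2, 4, -7]]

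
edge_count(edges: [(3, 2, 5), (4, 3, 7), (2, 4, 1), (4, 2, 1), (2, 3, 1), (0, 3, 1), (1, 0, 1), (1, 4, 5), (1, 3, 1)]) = 9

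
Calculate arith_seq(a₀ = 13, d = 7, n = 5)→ a_0 = 13 + 0*7 = 13
a_1 = 13 + 1*7 = 20
a_2 = 13 + 2*7 = 27
...
= [13, 20, 27, 34, 41]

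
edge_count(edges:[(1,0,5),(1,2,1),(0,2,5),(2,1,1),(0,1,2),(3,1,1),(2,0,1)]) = 7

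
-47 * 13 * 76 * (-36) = 1671696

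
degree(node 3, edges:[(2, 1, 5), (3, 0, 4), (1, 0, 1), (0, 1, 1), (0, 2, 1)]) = 1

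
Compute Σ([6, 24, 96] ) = 6 + 24 + 96
= 126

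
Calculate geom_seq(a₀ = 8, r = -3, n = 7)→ [8, -24, 72, -216, 648, -1944, 5832]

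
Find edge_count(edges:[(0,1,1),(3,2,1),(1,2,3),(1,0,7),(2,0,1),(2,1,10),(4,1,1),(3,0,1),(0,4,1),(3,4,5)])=10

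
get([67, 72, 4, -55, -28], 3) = -55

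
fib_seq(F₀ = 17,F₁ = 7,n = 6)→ F_2 = F_1 + F_0 = 24
F_3 = F_2 + F_1 = 31
F_4 = F_3 + F_2 = 55
...
= [17, 7, 24, 31, 55, 86]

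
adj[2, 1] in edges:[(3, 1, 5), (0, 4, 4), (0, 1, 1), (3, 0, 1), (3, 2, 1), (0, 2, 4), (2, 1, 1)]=1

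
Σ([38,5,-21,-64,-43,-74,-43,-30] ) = 38 + 5 + (-21) + (-64) + (-43) + (-74) + (-43) + (-30)
= -232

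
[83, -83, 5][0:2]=[83, -83]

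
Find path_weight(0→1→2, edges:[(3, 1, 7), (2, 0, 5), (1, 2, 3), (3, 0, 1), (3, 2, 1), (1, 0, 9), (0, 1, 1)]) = w(0→1)=1 + w(1→2)=3
= 4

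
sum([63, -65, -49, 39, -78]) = 63 + (-65) + (-49) + 39 + (-78)
= -90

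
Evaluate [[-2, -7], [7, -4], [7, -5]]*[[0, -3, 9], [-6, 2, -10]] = C[0][0] = (-2)*(0) + (-7)*(-6) = 42
C[0][1] = (-2)*(-3) + (-7)*(2) = -8
C[0][2] = (-2)*(9) + (-7)*(-10) = 52
C[1][0] = (7)*(0) + (-4)*(-6) = 24
C[1][1] = (7)*(-3) + (-4)*(2) = -29
C[1][2] = (7)*(9) + (-4)*(-10) = 103
... (3 more cells)
= [[42, -8, 52], [24, -29, 103], [30, -31, 113]]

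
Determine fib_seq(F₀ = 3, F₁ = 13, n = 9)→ [3, 13, 16, 29, 45, 74, 119, 193, 312]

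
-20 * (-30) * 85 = 51000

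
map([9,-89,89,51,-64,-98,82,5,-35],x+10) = 9+10=19, -89+10=-79, 89+10=99, 51+10=61, -64+10=-54, -98+10=-88, 82+10=92, 5+10=15, -35+10=-25
= [19, -79, 99, 61, -54, -88, 92, 15, -25]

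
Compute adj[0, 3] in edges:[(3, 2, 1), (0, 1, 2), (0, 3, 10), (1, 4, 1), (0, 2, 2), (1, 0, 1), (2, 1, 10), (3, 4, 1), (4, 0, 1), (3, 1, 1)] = 10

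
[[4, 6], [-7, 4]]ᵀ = [[4, -7], [6, 4]]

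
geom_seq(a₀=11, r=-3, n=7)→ [11, -33, 99, -297, 891, -2673, 8019]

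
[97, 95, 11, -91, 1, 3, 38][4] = 1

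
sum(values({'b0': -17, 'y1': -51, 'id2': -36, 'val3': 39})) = -65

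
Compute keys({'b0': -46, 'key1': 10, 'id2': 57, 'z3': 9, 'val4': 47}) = ['b0', 'key1', 'id2', 'z3', 'val4']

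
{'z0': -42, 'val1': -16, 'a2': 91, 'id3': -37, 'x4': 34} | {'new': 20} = {'z0': -42, 'val1': -16, 'a2': 91, 'id3': -37, 'x4': 34, 'new': 20}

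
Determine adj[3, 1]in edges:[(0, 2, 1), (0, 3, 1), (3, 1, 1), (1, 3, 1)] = 1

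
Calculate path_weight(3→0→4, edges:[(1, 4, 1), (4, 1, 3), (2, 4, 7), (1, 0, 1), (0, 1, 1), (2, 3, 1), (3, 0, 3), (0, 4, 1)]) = w(3→0)=3 + w(0→4)=1
= 4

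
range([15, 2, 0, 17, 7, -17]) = 34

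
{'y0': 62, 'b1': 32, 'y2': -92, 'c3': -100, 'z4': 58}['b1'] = 32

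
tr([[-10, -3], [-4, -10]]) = diagonal: (-10) + (-10)
= -20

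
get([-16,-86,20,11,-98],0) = -16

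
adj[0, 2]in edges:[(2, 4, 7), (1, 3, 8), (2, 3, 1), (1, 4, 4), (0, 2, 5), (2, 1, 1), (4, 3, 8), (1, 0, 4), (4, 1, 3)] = 5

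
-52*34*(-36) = 63648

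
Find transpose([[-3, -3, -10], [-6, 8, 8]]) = [[-3, -6], [-3, 8], [-10, 8]]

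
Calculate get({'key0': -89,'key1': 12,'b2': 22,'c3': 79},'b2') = 22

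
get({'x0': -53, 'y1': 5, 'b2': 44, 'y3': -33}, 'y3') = -33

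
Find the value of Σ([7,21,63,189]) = 7 + 21 + 63 + 189
= 280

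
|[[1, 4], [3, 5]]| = -7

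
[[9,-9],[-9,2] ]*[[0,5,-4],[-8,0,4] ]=C[0][0] = (9)*(0) + (-9)*(-8) = 72
C[0][1] = (9)*(5) + (-9)*(0) = 45
C[0][2] = (9)*(-4) + (-9)*(4) = -72
C[1][0] = (-9)*(0) + (2)*(-8) = -16
C[1][1] = (-9)*(5) + (2)*(0) = -45
C[1][2] = (-9)*(-4) + (2)*(4) = 44
= [[72, 45, -72], [-16, -45, 44]]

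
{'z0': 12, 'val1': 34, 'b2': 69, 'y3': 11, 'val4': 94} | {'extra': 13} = {'z0': 12, 'val1': 34, 'b2': 69, 'y3': 11, 'val4': 94, 'extra': 13}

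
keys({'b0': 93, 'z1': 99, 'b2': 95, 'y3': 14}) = ['b0', 'z1', 'b2', 'y3']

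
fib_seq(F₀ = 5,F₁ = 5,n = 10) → [5, 5, 10, 15, 25, 40, 65, 105, 170, 275]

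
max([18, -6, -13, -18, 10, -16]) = 18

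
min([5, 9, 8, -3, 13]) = -3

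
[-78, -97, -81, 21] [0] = -78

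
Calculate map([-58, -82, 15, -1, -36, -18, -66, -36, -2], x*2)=-58*2=-116, -82*2=-164, 15*2=30, -1*2=-2, -36*2=-72, -18*2=-36, -66*2=-132, -36*2=-72, -2*2=-4
= [-116, -164, 30, -2, -72, -36, -132, -72, -4]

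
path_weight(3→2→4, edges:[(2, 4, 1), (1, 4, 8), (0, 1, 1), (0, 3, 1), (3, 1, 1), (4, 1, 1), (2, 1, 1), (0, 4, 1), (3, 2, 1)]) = 2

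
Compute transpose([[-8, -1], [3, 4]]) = [[-8, 3], [-1, 4]]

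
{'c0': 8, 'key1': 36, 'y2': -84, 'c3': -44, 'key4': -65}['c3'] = -44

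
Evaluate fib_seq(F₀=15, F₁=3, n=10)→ [15, 3, 18, 21, 39, 60, 99, 159, 258, 417]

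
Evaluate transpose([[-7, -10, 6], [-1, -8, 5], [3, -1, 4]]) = [[-7, -1, 3], [-10, -8, -1], [6, 5, 4]]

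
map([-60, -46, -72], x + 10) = [-50, -36, -62]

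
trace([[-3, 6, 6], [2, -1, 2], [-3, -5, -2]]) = -6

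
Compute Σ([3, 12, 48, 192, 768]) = 1023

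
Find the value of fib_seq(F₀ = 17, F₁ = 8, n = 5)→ F_2 = F_1 + F_0 = 25
F_3 = F_2 + F_1 = 33
F_4 = F_3 + F_2 = 58
= [17, 8, 25, 33, 58]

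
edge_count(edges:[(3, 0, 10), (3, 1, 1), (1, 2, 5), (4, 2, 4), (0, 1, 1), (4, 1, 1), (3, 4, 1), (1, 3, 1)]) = 8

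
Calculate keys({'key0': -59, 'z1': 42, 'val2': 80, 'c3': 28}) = ['key0', 'z1', 'val2', 'c3']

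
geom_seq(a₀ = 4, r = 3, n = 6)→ [4, 12, 36, 108, 324, 972]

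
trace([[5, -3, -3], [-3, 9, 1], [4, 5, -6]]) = 8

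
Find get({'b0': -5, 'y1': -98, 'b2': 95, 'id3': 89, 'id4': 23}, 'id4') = 23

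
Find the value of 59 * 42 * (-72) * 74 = -13202784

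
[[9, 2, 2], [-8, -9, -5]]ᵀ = [[9, -8], [2, -9], [2, -5]]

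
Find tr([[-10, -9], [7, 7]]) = -3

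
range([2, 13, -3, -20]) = 33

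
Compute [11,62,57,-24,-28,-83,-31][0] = 11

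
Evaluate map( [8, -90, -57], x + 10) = [18, -80, -47]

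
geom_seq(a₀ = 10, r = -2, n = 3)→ a_0 = 10*(-2)^0 = 10
a_1 = 10*(-2)^1 = -20
a_2 = 10*(-2)^2 = 40
= [10, -20, 40]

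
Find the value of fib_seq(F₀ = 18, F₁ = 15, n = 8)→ F_2 = F_1 + F_0 = 33
F_3 = F_2 + F_1 = 48
F_4 = F_3 + F_2 = 81
...
= [18, 15, 33, 48, 81, 129, 210, 339]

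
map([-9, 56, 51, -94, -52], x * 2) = [-18, 112, 102, -188, -104]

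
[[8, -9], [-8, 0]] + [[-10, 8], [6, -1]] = [[-2, -1], [-2, -1]]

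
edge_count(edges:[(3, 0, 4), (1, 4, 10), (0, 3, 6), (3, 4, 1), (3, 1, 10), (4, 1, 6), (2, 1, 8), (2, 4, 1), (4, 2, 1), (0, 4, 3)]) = 10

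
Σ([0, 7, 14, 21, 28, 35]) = 0 + 7 + 14 + 21 + 28 + 35
= 105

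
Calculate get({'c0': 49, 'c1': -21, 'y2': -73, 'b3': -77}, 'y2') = -73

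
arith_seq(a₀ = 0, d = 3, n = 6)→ a_0 = 0 + 0*3 = 0
a_1 = 0 + 1*3 = 3
a_2 = 0 + 2*3 = 6
...
= [0, 3, 6, 9, 12, 15]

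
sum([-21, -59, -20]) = (-21) + (-59) + (-20)
= -100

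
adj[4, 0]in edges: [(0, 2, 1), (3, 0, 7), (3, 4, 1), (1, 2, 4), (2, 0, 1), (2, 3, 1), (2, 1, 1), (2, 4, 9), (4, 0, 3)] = 3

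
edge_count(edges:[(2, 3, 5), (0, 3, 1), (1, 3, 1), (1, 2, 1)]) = 4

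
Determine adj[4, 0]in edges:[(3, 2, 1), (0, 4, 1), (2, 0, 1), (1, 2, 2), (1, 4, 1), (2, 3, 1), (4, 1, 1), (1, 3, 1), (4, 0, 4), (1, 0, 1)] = 4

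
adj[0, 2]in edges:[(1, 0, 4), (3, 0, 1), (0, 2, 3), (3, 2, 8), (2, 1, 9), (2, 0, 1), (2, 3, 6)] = 3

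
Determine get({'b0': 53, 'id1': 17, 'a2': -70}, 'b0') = 53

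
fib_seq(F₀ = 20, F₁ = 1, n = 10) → F_2 = F_1 + F_0 = 21
F_3 = F_2 + F_1 = 22
F_4 = F_3 + F_2 = 43
...
= [20, 1, 21, 22, 43, 65, 108, 173, 281, 454]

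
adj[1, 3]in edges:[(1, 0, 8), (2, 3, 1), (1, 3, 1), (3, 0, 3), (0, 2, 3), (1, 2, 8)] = 1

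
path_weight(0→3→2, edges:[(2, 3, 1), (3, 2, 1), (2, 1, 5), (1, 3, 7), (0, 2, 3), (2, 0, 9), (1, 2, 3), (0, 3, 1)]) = 2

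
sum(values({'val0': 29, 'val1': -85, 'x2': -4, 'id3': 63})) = 3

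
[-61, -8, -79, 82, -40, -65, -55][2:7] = [-79, 82, -40, -65, -55]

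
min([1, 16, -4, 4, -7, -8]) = -8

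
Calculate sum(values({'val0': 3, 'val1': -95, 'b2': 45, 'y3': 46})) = -1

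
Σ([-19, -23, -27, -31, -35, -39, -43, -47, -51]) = -315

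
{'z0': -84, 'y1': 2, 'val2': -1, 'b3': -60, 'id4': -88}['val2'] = -1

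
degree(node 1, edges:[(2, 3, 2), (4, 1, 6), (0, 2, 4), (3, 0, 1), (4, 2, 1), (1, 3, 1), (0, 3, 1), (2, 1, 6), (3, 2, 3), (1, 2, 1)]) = 4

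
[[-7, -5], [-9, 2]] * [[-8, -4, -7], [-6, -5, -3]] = C[0][0] = (-7)*(-8) + (-5)*(-6) = 86
C[0][1] = (-7)*(-4) + (-5)*(-5) = 53
C[0][2] = (-7)*(-7) + (-5)*(-3) = 64
C[1][0] = (-9)*(-8) + (2)*(-6) = 60
C[1][1] = (-9)*(-4) + (2)*(-5) = 26
C[1][2] = (-9)*(-7) + (2)*(-3) = 57
= [[86, 53, 64], [60, 26, 57]]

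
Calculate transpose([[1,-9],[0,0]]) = [[1, 0], [-9, 0]]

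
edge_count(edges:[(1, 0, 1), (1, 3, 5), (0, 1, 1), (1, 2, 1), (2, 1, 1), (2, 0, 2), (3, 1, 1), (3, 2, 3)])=8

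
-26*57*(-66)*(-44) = -4303728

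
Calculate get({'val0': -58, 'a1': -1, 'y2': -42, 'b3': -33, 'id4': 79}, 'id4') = 79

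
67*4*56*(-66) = -990528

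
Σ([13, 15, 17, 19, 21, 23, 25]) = 13 + 15 + 17 + 19 + 21 + 23 + 25
= 133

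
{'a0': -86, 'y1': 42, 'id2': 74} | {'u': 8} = {'a0': -86, 'y1': 42, 'id2': 74, 'u': 8}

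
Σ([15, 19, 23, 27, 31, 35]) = 150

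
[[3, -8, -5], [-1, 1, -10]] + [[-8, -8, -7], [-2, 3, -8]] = [[-5, -16, -12], [-3, 4, -18]]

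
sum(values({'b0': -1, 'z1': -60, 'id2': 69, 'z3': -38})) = -30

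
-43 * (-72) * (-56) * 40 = -6935040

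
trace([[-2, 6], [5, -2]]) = diagonal: (-2) + (-2)
= -4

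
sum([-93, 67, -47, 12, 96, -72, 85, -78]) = (-93) + 67 + (-47) + 12 + 96 + (-72) + 85 + (-78)
= -30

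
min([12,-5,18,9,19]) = -5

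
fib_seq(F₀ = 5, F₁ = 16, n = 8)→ F_2 = F_1 + F_0 = 21
F_3 = F_2 + F_1 = 37
F_4 = F_3 + F_2 = 58
...
= [5, 16, 21, 37, 58, 95, 153, 248]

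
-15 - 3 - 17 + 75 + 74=114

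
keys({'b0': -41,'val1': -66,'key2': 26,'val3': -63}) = ['b0', 'val1', 'key2', 'val3']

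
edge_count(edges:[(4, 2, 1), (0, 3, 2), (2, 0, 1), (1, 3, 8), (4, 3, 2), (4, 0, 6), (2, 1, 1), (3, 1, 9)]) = 8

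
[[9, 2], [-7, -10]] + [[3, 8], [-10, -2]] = [[12, 10], [-17, -12]]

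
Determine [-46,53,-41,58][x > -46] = [53, -41, 58]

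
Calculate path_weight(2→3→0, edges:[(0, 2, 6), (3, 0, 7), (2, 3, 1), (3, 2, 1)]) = w(2→3)=1 + w(3→0)=7
= 8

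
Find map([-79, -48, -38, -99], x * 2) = [-158, -96, -76, -198]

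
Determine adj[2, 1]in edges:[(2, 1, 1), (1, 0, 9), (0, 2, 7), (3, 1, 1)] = 1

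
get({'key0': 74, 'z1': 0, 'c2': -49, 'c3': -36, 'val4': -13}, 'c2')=-49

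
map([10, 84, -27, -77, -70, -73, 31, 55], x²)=[100, 7056, 729, 5929, 4900, 5329, 961, 3025]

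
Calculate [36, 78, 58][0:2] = [36, 78]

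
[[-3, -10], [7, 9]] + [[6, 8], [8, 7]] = [[3, -2], [15, 16]]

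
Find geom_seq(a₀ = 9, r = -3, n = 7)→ [9, -27, 81, -243, 729, -2187, 6561]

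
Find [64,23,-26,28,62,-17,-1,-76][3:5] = [28, 62]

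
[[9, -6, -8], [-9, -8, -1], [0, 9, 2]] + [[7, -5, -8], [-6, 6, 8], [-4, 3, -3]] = [[16, -11, -16], [-15, -2, 7], [-4, 12, -1]]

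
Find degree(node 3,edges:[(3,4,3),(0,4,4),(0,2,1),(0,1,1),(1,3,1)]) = incident: (3,4), (1,3)
= 2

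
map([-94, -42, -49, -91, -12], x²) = (-94)²=8836, (-42)²=1764, (-49)²=2401, (-91)²=8281, (-12)²=144
= [8836, 1764, 2401, 8281, 144]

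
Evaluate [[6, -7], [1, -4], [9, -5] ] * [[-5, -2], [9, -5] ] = C[0][0] = (6)*(-5) + (-7)*(9) = -93
C[0][1] = (6)*(-2) + (-7)*(-5) = 23
C[1][0] = (1)*(-5) + (-4)*(9) = -41
C[1][1] = (1)*(-2) + (-4)*(-5) = 18
C[2][0] = (9)*(-5) + (-5)*(9) = -90
C[2][1] = (9)*(-2) + (-5)*(-5) = 7
= [[-93, 23], [-41, 18], [-90, 7]]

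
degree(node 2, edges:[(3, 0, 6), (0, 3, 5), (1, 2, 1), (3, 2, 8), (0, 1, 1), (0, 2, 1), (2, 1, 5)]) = 4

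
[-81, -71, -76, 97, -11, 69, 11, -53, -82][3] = 97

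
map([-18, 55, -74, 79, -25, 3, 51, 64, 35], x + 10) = -18+10=-8, 55+10=65, -74+10=-64, 79+10=89, -25+10=-15, 3+10=13, 51+10=61, 64+10=74, 35+10=45
= [-8, 65, -64, 89, -15, 13, 61, 74, 45]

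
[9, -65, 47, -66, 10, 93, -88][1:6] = [-65, 47, -66, 10, 93]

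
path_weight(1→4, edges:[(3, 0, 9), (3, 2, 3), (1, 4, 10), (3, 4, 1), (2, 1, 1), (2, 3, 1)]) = w(1→4)=10
= 10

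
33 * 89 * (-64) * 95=-17856960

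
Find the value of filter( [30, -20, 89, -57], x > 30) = [89]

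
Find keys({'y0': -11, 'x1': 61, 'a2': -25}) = ['y0', 'x1', 'a2']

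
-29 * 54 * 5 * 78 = -610740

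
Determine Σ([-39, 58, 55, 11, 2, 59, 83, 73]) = (-39) + 58 + 55 + 11 + 2 + 59 + 83 + 73
= 302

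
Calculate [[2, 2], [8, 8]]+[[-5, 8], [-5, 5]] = [[-3, 10], [3, 13]]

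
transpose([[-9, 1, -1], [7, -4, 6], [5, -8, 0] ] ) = [[-9, 7, 5], [1, -4, -8], [-1, 6, 0]]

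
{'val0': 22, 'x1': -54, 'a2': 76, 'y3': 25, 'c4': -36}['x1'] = -54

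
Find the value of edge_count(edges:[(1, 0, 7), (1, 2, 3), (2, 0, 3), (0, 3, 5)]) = 4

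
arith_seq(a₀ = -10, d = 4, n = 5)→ a_0 = -10 + 0*4 = -10
a_1 = -10 + 1*4 = -6
a_2 = -10 + 2*4 = -2
...
= [-10, -6, -2, 2, 6]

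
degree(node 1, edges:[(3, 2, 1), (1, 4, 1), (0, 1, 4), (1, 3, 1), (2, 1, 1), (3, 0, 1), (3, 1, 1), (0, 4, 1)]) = incident: (1,4), (0,1), (1,3), (2,1), (3,1)
= 5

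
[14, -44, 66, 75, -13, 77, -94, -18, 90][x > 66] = [75, 77, 90]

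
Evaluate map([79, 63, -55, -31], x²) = (79)²=6241, (63)²=3969, (-55)²=3025, (-31)²=961
= [6241, 3969, 3025, 961]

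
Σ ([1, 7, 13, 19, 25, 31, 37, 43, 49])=225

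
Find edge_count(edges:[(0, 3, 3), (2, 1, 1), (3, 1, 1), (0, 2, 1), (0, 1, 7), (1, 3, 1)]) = 6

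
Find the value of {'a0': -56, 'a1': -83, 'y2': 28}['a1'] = -83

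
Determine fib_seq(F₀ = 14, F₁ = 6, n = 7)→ [14, 6, 20, 26, 46, 72, 118]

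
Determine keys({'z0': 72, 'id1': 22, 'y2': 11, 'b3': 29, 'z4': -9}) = ['z0', 'id1', 'y2', 'b3', 'z4']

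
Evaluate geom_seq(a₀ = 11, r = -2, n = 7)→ [11, -22, 44, -88, 176, -352, 704]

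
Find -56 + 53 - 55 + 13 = -45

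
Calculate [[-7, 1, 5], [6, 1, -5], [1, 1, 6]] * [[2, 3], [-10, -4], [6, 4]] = C[0][0] = (-7)*(2) + (1)*(-10) + (5)*(6) = 6
C[0][1] = (-7)*(3) + (1)*(-4) + (5)*(4) = -5
C[1][0] = (6)*(2) + (1)*(-10) + (-5)*(6) = -28
C[1][1] = (6)*(3) + (1)*(-4) + (-5)*(4) = -6
C[2][0] = (1)*(2) + (1)*(-10) + (6)*(6) = 28
C[2][1] = (1)*(3) + (1)*(-4) + (6)*(4) = 23
= [[6, -5], [-28, -6], [28, 23]]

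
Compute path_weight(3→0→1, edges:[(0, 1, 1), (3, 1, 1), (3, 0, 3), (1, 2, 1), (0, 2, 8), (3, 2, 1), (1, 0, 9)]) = 4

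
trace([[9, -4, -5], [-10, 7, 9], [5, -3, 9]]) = 25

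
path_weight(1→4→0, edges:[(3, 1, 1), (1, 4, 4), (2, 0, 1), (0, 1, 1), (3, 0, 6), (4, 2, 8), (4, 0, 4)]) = 8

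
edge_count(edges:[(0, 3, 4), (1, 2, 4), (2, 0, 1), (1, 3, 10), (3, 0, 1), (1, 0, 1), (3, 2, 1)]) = 7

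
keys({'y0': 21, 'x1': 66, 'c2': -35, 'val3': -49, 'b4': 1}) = ['y0', 'x1', 'c2', 'val3', 'b4']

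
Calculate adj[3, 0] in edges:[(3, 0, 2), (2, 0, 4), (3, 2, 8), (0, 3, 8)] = 2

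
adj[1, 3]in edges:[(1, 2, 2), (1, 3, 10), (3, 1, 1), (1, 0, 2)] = 10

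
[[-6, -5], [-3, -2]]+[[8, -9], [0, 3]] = [[2, -14], [-3, 1]]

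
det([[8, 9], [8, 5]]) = -32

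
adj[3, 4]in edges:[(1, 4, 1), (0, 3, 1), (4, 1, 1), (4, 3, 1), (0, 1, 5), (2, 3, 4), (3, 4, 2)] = 2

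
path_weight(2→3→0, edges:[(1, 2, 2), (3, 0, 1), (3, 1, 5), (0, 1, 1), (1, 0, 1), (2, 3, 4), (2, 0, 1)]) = 5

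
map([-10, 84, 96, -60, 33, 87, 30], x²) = [100, 7056, 9216, 3600, 1089, 7569, 900]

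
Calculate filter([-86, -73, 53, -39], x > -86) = [-73, 53, -39]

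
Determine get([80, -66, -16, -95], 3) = -95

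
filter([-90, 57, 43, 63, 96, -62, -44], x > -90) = keep x where x > -90: -90✗, 57✓, 43✓, 63✓, 96✓, -62✓, -44✓
= [57, 43, 63, 96, -62, -44]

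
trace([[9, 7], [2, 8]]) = diagonal: 9 + 8
= 17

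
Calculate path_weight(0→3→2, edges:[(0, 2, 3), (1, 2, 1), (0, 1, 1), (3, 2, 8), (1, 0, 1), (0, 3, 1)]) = w(0→3)=1 + w(3→2)=8
= 9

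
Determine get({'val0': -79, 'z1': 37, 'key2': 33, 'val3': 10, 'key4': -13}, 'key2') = 33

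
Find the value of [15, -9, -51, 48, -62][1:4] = [-9, -51, 48]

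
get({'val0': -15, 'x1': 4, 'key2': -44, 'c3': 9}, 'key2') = -44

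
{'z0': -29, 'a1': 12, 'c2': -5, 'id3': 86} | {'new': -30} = {'z0': -29, 'a1': 12, 'c2': -5, 'id3': 86, 'new': -30}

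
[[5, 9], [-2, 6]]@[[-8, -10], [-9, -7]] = C[0][0] = (5)*(-8) + (9)*(-9) = -121
C[0][1] = (5)*(-10) + (9)*(-7) = -113
C[1][0] = (-2)*(-8) + (6)*(-9) = -38
C[1][1] = (-2)*(-10) + (6)*(-7) = -22
= [[-121, -113], [-38, -22]]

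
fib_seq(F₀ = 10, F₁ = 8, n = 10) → [10, 8, 18, 26, 44, 70, 114, 184, 298, 482]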